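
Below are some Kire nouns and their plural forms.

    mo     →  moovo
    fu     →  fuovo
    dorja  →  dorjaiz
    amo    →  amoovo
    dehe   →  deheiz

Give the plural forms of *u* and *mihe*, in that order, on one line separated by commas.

uovo, miheiz

Looking at the last vowel of each stem: -ovo when the last vowel of the stem is a rounded vowel (*mo*, *fu*, *amo*); -iz when the last vowel of the stem is an unrounded vowel (*dorja*, *dehe*).
The last vowel of *u* is /u/, which is a rounded vowel, so the suffix is -ovo, giving *uovo*.
The last vowel of *mihe* is /e/, which is an unrounded vowel, so the suffix is -iz, giving *miheiz*.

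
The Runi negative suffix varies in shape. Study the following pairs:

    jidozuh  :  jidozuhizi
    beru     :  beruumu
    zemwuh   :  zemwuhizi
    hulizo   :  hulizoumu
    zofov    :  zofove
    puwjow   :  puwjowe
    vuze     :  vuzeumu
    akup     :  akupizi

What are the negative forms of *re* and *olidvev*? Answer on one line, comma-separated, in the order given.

Looking at the final sound of each stem: -izi when the stem ends in a voiceless consonant (*jidozuh*, *zemwuh*, *akup*); -e when the stem ends in a voiced consonant (*zofov*, *puwjow*); -umu when the stem ends in a vowel (*beru*, *hulizo*, *vuze*).
*re* — final sound /e/ (a vowel) → -umu → *reumu*.
*olidvev*: final sound = /v/, a voiced consonant → -e → *olidveve*.

reumu, olidveve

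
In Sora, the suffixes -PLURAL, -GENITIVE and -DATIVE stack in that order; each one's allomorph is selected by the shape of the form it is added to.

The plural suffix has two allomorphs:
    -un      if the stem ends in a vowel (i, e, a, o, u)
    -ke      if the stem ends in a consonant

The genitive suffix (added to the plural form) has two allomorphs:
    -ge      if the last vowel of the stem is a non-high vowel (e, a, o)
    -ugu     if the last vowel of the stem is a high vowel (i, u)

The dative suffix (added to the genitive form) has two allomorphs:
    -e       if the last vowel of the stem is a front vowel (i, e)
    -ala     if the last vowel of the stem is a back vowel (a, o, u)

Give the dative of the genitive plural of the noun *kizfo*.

Since the final sound of *kizfo* is /o/ (a vowel), it takes -un, giving *kizfoun*.
The plural form *kizfoun*: last vowel = /u/, a high vowel → -ugu → *kizfounugu*.
The genitive form *kizfounugu* — last vowel /u/ (a back vowel) → -ala → *kizfounuguala*.

kizfounuguala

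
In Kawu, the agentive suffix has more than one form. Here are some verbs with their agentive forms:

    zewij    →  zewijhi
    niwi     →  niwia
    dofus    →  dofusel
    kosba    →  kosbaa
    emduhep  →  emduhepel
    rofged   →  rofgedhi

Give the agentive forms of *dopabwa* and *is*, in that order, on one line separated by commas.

dopabwaa, isel

The pattern is voicing of the final sound: -el when the stem ends in a voiceless consonant (*dofus*, *emduhep*); -hi when the stem ends in a voiced consonant (*zewij*, *rofged*); -a when the stem ends in a vowel (*niwi*, *kosba*).
*dopabwa*: final sound = /a/, a vowel → -a → *dopabwaa*.
Since the final sound of *is* is /s/ (a voiceless consonant), it takes -el, giving *isel*.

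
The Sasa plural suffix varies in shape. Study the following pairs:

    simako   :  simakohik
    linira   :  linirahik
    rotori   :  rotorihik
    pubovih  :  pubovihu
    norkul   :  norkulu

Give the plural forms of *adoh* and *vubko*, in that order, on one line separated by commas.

adohu, vubkohik

The suffix is conditioned by the final sound: -u when the stem ends in a consonant (*pubovih*, *norkul*); -hik when the stem ends in a vowel (*simako*, *linira*, *rotori*).
The final sound of *adoh* is /h/, which is a consonant, so the suffix is -u, giving *adohu*.
*vubko*: final sound = /o/, a vowel → -hik → *vubkohik*.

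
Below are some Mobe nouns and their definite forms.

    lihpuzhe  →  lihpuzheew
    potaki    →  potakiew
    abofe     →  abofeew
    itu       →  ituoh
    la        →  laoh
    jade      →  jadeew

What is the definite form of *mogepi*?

The suffix is conditioned by the last vowel: -ew when the last vowel of the stem is a front vowel (*lihpuzhe*, *potaki*, *abofe*, *jade*); -oh when the last vowel of the stem is a back vowel (*itu*, *la*).
The last vowel of *mogepi* is /i/, which is a front vowel, so the suffix is -ew, giving *mogepiew*.

mogepiew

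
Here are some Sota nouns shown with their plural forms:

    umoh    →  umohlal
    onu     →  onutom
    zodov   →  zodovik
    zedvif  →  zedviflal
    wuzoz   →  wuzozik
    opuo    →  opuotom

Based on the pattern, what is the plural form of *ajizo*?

The suffix is conditioned by the final sound: -lal when the stem ends in a voiceless consonant (*umoh*, *zedvif*); -ik when the stem ends in a voiced consonant (*zodov*, *wuzoz*); -tom when the stem ends in a vowel (*onu*, *opuo*).
Since the final sound of *ajizo* is /o/ (a vowel), it takes -tom, giving *ajizotom*.

ajizotom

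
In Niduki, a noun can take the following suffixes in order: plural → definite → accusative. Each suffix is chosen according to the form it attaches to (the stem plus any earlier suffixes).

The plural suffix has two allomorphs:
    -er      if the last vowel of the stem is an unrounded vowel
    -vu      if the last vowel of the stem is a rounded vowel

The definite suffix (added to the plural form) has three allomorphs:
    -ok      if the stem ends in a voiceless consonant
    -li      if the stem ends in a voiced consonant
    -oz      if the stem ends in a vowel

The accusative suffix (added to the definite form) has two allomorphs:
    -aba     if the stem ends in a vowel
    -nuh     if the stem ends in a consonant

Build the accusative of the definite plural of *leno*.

lenovuoznuh

*leno* — last vowel /o/ (a rounded vowel) → -vu → *lenovu*.
The plural form *lenovu*: final sound = /u/, a vowel → -oz → *lenovuoz*.
The definite form *lenovuoz* — final sound /z/ (a consonant) → -nuh → *lenovuoznuh*.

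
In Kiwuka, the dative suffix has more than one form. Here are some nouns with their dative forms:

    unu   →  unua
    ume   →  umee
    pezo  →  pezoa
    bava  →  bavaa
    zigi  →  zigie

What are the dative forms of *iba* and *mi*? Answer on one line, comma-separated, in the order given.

ibaa, mie

The pattern is front/back vowel harmony: -e when the last vowel of the stem is a front vowel (*ume*, *zigi*); -a when the last vowel of the stem is a back vowel (*unu*, *pezo*, *bava*).
*iba*: last vowel = /a/, a back vowel → -a → *ibaa*.
*mi* — last vowel /i/ (a front vowel) → -e → *mie*.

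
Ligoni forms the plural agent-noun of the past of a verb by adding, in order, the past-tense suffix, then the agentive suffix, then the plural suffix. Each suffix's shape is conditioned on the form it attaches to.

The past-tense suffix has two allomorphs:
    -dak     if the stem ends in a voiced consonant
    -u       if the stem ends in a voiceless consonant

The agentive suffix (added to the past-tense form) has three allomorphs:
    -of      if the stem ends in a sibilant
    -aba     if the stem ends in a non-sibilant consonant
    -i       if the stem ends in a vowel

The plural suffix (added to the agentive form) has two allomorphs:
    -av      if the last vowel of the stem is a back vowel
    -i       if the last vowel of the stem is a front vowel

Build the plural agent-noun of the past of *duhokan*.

duhokandakabaav

*duhokan*: final consonant = /n/, voiced → -dak → *duhokandak*.
The past-tense form *duhokandak*: final sound = /k/, a non-sibilant consonant → -aba → *duhokandakaba*.
The agentive form *duhokandakaba* — last vowel /a/ (a back vowel) → -av → *duhokandakabaav*.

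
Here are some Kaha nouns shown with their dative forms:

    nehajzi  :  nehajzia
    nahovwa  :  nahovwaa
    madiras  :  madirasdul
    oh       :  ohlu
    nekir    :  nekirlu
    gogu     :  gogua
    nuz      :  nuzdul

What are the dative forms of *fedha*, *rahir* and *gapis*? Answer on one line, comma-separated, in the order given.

fedhaa, rahirlu, gapisdul

Looking at the final sound of each stem: -dul when the stem ends in a sibilant (*madiras*, *nuz*); -lu when the stem ends in a non-sibilant consonant (*oh*, *nekir*); -a when the stem ends in a vowel (*nehajzi*, *nahovwa*, *gogu*).
Since the final sound of *fedha* is /a/ (a vowel), it takes -a, giving *fedhaa*.
Since the final sound of *rahir* is /r/ (a non-sibilant consonant), it takes -lu, giving *rahirlu*.
The final sound of *gapis* is /s/, which is a sibilant, so the suffix is -dul, giving *gapisdul*.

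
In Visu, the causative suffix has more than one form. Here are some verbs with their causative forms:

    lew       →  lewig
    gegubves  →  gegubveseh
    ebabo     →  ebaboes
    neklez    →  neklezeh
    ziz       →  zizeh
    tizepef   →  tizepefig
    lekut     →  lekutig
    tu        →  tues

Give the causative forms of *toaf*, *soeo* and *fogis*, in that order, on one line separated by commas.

The alternation tracks the final sound of the stem — -eh when the stem ends in a sibilant (*gegubves*, *neklez*, *ziz*); -ig when the stem ends in a non-sibilant consonant (*lew*, *tizepef*, *lekut*); -es when the stem ends in a vowel (*ebabo*, *tu*).
The final sound of *toaf* is /f/, which is a non-sibilant consonant, so the suffix is -ig, giving *toafig*.
*soeo*: final sound = /o/, a vowel → -es → *soeoes*.
Since the final sound of *fogis* is /s/ (a sibilant), it takes -eh, giving *fogiseh*.

toafig, soeoes, fogiseh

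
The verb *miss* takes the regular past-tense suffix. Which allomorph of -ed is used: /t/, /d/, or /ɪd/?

/t/

The stem *miss* ends in a voiceless consonant other than /t/.
The -ed suffix is realized as /ɪd/ after /t, d/; as /t/ after other voiceless consonants; and as /d/ after other voiced sounds.
So -ed on *miss* is pronounced /t/.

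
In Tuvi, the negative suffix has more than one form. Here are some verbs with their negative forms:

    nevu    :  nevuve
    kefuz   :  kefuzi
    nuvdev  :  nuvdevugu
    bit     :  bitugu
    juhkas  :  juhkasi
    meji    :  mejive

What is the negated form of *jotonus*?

Looking at the final sound of each stem: -i when the stem ends in a sibilant (*kefuz*, *juhkas*); -ugu when the stem ends in a non-sibilant consonant (*nuvdev*, *bit*); -ve when the stem ends in a vowel (*nevu*, *meji*).
Since the final sound of *jotonus* is /s/ (a sibilant), it takes -i, giving *jotonusi*.

jotonusi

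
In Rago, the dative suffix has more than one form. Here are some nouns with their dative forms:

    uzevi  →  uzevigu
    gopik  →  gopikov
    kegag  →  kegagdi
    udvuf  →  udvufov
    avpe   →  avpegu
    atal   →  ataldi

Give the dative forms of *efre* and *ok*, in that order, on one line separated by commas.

The alternation tracks the final sound of the stem — -ov when the stem ends in a voiceless consonant (*gopik*, *udvuf*); -di when the stem ends in a voiced consonant (*kegag*, *atal*); -gu when the stem ends in a vowel (*uzevi*, *avpe*).
Since the final sound of *efre* is /e/ (a vowel), it takes -gu, giving *efregu*.
*ok*: final sound = /k/, a voiceless consonant → -ov → *okov*.

efregu, okov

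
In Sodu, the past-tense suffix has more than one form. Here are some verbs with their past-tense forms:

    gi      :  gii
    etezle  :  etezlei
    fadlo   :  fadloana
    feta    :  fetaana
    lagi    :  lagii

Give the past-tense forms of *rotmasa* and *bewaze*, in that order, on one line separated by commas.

rotmasaana, bewazei

The suffix is conditioned by the last vowel: -i when the last vowel of the stem is a front vowel (*gi*, *etezle*, *lagi*); -ana when the last vowel of the stem is a back vowel (*fadlo*, *feta*).
*rotmasa*: last vowel = /a/, a back vowel → -ana → *rotmasaana*.
*bewaze*: last vowel = /e/, a front vowel → -i → *bewazei*.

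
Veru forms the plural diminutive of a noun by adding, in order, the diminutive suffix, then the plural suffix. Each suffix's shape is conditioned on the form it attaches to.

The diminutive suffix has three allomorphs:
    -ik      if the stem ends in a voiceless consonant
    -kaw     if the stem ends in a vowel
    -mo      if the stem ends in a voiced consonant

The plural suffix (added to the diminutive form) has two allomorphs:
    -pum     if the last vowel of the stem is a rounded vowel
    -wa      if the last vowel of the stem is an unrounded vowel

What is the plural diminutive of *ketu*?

*ketu* — final sound /u/ (a vowel) → -kaw → *ketukaw*.
Since the last vowel of the diminutive form *ketukaw* is /a/ (an unrounded vowel), it takes -wa, giving *ketukawwa*.

ketukawwa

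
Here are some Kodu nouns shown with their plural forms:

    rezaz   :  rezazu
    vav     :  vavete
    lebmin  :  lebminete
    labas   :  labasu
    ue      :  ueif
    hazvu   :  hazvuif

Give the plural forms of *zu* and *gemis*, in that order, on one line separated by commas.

Looking at the final sound of each stem: -u when the stem ends in a sibilant (*rezaz*, *labas*); -ete when the stem ends in a non-sibilant consonant (*vav*, *lebmin*); -if when the stem ends in a vowel (*ue*, *hazvu*).
*zu*: final sound = /u/, a vowel → -if → *zuif*.
*gemis* — final sound /s/ (a sibilant) → -u → *gemisu*.

zuif, gemisu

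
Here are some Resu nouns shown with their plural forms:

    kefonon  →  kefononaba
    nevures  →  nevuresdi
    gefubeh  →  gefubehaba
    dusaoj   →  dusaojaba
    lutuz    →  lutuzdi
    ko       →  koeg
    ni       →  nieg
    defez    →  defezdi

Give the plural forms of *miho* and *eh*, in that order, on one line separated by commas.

The alternation tracks the final sound of the stem — -di when the stem ends in a sibilant (*nevures*, *lutuz*, *defez*); -aba when the stem ends in a non-sibilant consonant (*kefonon*, *gefubeh*, *dusaoj*); -eg when the stem ends in a vowel (*ko*, *ni*).
*miho*: final sound = /o/, a vowel → -eg → *mihoeg*.
*eh*: final sound = /h/, a non-sibilant consonant → -aba → *ehaba*.

mihoeg, ehaba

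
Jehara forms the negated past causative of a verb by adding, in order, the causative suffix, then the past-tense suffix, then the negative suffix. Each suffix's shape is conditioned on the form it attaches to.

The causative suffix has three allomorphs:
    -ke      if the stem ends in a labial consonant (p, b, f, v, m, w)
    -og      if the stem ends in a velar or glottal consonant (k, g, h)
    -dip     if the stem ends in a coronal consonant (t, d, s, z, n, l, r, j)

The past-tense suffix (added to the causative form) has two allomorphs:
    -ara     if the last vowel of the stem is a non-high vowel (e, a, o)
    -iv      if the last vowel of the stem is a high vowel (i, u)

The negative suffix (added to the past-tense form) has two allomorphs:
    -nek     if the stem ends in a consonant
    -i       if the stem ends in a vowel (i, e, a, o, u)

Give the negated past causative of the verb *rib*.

The final consonant of *rib* is /b/, which is labial, so the causative suffix is -ke, giving *ribke*.
Since the last vowel of the causative form *ribke* is /e/ (a non-high vowel), it takes -ara, giving *ribkeara*.
Since the final sound of the past-tense form *ribkeara* is /a/ (a vowel), it takes -i, giving *ribkearai*.

ribkearai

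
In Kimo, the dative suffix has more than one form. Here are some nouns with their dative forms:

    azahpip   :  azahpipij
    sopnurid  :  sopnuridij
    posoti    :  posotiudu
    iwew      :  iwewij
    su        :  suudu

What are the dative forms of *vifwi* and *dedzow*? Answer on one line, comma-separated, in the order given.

The suffix is conditioned by the final sound: -ij when the stem ends in a consonant (*azahpip*, *sopnurid*, *iwew*); -udu when the stem ends in a vowel (*posoti*, *su*).
*vifwi*: final sound = /i/, a vowel → -udu → *vifwiudu*.
*dedzow*: final sound = /w/, a consonant → -ij → *dedzowij*.

vifwiudu, dedzowij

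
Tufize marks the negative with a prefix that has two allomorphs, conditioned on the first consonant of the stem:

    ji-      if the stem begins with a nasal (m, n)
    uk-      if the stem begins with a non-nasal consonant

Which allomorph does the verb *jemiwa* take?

uk-

The first consonant of *jemiwa* is /j/, which is non-nasal, so the prefix is uk-.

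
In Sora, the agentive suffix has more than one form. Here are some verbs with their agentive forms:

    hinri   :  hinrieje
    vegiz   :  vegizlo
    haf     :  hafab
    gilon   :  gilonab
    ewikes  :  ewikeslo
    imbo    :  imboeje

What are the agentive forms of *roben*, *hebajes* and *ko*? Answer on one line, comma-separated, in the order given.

The suffix is conditioned by the final sound: -lo when the stem ends in a sibilant (*vegiz*, *ewikes*); -ab when the stem ends in a non-sibilant consonant (*haf*, *gilon*); -eje when the stem ends in a vowel (*hinri*, *imbo*).
The final sound of *roben* is /n/, which is a non-sibilant consonant, so the suffix is -ab, giving *robenab*.
*hebajes*: final sound = /s/, a sibilant → -lo → *hebajeslo*.
*ko*: final sound = /o/, a vowel → -eje → *koeje*.

robenab, hebajeslo, koeje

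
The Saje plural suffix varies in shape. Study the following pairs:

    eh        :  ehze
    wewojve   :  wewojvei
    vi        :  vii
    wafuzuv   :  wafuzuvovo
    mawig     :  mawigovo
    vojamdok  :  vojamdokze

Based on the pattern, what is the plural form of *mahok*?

mahokze

The pattern is voicing of the final sound: -ze when the stem ends in a voiceless consonant (*eh*, *vojamdok*); -ovo when the stem ends in a voiced consonant (*wafuzuv*, *mawig*); -i when the stem ends in a vowel (*wewojve*, *vi*).
Since the final sound of *mahok* is /k/ (a voiceless consonant), it takes -ze, giving *mahokze*.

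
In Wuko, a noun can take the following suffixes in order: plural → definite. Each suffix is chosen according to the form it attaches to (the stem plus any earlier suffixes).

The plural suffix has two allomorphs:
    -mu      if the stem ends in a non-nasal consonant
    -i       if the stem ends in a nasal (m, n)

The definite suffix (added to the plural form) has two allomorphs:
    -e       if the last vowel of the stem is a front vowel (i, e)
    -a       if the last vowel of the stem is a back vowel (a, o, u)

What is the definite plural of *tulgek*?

tulgekmua

The final consonant of *tulgek* is /k/, which is non-nasal, so the plural suffix is -mu, giving *tulgekmu*.
Since the last vowel of the plural form *tulgekmu* is /u/ (a back vowel), it takes -a, giving *tulgekmua*.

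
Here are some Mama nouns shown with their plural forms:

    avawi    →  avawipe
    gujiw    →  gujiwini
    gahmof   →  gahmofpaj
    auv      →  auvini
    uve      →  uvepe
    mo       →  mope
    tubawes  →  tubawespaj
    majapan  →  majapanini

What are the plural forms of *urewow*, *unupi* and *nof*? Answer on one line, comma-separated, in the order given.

urewowini, unupipe, nofpaj

Looking at the final sound of each stem: -paj when the stem ends in a voiceless consonant (*gahmof*, *tubawes*); -ini when the stem ends in a voiced consonant (*gujiw*, *auv*, *majapan*); -pe when the stem ends in a vowel (*avawi*, *uve*, *mo*).
*urewow* — final sound /w/ (a voiced consonant) → -ini → *urewowini*.
The final sound of *unupi* is /i/, which is a vowel, so the suffix is -pe, giving *unupipe*.
*nof*: final sound = /f/, a voiceless consonant → -paj → *nofpaj*.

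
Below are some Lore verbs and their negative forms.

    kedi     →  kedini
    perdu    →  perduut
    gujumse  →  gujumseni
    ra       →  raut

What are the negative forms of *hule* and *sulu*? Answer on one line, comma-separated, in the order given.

The suffix is conditioned by the last vowel: -ni when the last vowel of the stem is a front vowel (*kedi*, *gujumse*); -ut when the last vowel of the stem is a back vowel (*perdu*, *ra*).
*hule* — last vowel /e/ (a front vowel) → -ni → *huleni*.
Since the last vowel of *sulu* is /u/ (a back vowel), it takes -ut, giving *suluut*.

huleni, suluut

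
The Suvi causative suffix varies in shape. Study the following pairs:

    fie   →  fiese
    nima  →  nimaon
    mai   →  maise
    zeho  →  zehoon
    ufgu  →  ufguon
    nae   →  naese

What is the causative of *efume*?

Looking at the last vowel of each stem: -se when the last vowel of the stem is a front vowel (*fie*, *mai*, *nae*); -on when the last vowel of the stem is a back vowel (*nima*, *zeho*, *ufgu*).
*efume* — last vowel /e/ (a front vowel) → -se → *efumese*.

efumese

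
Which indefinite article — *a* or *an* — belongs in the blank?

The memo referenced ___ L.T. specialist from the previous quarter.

an

The indefinite article is chosen by the initial *sound* of the following word, not its spelling.
The initialism *L.T.* is read letter by letter; the first letter, L, is pronounced /ɛl/, which begins with a vowel sound.
So the article is *an*: The memo referenced an L.T. specialist from the previous quarter.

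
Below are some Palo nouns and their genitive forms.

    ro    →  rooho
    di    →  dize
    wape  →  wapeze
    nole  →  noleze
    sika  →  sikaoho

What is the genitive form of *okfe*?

The pattern is front/back vowel harmony: -ze when the last vowel of the stem is a front vowel (*di*, *wape*, *nole*); -oho when the last vowel of the stem is a back vowel (*ro*, *sika*).
The last vowel of *okfe* is /e/, which is a front vowel, so the suffix is -ze, giving *okfeze*.

okfeze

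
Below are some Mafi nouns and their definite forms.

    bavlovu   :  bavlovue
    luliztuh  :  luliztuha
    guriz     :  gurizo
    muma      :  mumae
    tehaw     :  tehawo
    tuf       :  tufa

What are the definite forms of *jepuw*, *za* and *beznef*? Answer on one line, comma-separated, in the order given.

jepuwo, zae, beznefa

The pattern is voicing of the final sound: -a when the stem ends in a voiceless consonant (*luliztuh*, *tuf*); -o when the stem ends in a voiced consonant (*guriz*, *tehaw*); -e when the stem ends in a vowel (*bavlovu*, *muma*).
*jepuw* — final sound /w/ (a voiced consonant) → -o → *jepuwo*.
The final sound of *za* is /a/, which is a vowel, so the suffix is -e, giving *zae*.
Since the final sound of *beznef* is /f/ (a voiceless consonant), it takes -a, giving *beznefa*.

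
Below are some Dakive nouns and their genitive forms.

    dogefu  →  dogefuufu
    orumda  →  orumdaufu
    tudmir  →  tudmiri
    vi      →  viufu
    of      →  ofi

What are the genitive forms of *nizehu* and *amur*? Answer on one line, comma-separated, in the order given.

nizehuufu, amuri

The alternation tracks the final sound of the stem — -i when the stem ends in a consonant (*tudmir*, *of*); -ufu when the stem ends in a vowel (*dogefu*, *orumda*, *vi*).
The final sound of *nizehu* is /u/, which is a vowel, so the suffix is -ufu, giving *nizehuufu*.
*amur*: final sound = /r/, a consonant → -i → *amuri*.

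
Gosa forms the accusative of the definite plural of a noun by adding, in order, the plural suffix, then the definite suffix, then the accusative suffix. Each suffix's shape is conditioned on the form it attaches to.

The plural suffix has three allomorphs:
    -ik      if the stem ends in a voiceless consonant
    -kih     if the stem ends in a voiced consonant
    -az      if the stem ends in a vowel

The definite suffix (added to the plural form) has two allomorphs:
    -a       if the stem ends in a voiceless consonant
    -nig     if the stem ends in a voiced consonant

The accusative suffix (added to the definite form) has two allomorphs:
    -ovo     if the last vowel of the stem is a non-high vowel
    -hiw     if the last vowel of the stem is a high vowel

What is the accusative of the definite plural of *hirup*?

hirupikaovo

The final sound of *hirup* is /p/, which is a voiceless consonant, so the plural suffix is -ik, giving *hirupik*.
The plural form *hirupik* — final consonant /k/ (voiceless) → -a → *hirupika*.
The last vowel of the definite form *hirupika* is /a/, which is a non-high vowel, so the accusative suffix is -ovo, giving *hirupikaovo*.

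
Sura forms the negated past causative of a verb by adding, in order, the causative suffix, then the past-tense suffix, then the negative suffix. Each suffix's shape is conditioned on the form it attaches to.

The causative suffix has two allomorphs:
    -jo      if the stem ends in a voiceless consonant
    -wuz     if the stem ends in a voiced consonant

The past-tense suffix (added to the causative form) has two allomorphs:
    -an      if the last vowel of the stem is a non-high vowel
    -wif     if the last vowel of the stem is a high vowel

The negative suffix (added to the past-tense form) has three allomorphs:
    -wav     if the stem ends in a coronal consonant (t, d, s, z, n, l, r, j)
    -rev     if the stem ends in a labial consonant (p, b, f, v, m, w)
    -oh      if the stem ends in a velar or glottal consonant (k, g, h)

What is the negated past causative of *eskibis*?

*eskibis* — final consonant /s/ (voiceless) → -jo → *eskibisjo*.
The last vowel of the causative form *eskibisjo* is /o/, which is a non-high vowel, so the past-tense suffix is -an, giving *eskibisjoan*.
The past-tense form *eskibisjoan* — final consonant /n/ (coronal) → -wav → *eskibisjoanwav*.

eskibisjoanwav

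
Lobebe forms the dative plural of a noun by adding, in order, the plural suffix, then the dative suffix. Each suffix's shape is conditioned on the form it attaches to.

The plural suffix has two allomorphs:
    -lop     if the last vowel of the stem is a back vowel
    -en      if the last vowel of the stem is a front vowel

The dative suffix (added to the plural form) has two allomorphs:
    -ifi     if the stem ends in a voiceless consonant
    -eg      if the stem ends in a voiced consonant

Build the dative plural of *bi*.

bieneg

Since the last vowel of *bi* is /i/ (a front vowel), it takes -en, giving *bien*.
Since the final consonant of the plural form *bien* is /n/ (voiced), it takes -eg, giving *bieneg*.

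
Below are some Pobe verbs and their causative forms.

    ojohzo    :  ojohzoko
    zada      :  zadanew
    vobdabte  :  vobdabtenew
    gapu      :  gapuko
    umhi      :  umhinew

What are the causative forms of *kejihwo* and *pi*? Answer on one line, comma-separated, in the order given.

kejihwoko, pinew

The alternation tracks the last vowel of the stem — -ko when the last vowel of the stem is a rounded vowel (*ojohzo*, *gapu*); -new when the last vowel of the stem is an unrounded vowel (*zada*, *vobdabte*, *umhi*).
Since the last vowel of *kejihwo* is /o/ (a rounded vowel), it takes -ko, giving *kejihwoko*.
*pi*: last vowel = /i/, an unrounded vowel → -new → *pinew*.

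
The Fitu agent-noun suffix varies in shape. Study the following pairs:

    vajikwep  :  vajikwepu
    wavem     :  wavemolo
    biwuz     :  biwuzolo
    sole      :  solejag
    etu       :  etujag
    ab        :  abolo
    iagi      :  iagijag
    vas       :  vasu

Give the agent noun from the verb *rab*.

Looking at the final sound of each stem: -u when the stem ends in a voiceless consonant (*vajikwep*, *vas*); -olo when the stem ends in a voiced consonant (*wavem*, *biwuz*, *ab*); -jag when the stem ends in a vowel (*sole*, *etu*, *iagi*).
The final sound of *rab* is /b/, which is a voiced consonant, so the suffix is -olo, giving *rabolo*.

rabolo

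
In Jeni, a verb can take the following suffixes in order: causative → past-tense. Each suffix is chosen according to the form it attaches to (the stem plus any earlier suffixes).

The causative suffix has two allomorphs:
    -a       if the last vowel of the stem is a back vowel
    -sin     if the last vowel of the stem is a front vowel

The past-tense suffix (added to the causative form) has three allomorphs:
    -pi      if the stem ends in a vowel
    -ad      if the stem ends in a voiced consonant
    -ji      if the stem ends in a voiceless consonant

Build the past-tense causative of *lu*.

*lu* — last vowel /u/ (a back vowel) → -a → *lua*.
The causative form *lua* — final sound /a/ (a vowel) → -pi → *luapi*.

luapi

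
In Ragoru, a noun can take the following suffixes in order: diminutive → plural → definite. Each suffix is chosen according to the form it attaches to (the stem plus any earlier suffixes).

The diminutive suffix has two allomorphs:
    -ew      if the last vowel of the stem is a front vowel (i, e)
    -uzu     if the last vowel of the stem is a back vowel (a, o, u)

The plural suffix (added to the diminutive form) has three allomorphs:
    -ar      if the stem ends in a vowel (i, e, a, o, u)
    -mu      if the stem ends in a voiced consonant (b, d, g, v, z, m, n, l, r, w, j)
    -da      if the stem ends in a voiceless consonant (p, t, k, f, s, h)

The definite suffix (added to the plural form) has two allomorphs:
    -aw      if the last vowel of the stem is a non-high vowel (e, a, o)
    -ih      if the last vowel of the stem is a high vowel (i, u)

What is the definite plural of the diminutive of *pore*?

poreewmuih

*pore*: last vowel = /e/, a front vowel → -ew → *poreew*.
The final sound of the diminutive form *poreew* is /w/, which is a voiced consonant, so the plural suffix is -mu, giving *poreewmu*.
The plural form *poreewmu*: last vowel = /u/, a high vowel → -ih → *poreewmuih*.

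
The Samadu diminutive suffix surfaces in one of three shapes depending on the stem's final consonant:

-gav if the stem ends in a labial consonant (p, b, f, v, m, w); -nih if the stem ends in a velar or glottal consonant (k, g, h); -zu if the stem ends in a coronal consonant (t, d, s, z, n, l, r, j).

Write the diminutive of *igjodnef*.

The final consonant of *igjodnef* is /f/, which is labial, so the suffix is -gav, giving *igjodnefgav*.

igjodnefgav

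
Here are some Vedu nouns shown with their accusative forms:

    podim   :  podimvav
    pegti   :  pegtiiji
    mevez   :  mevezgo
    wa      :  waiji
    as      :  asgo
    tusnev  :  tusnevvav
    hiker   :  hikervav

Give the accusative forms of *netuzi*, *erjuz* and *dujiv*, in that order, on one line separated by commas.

The pattern is sibilance of the final sound: -go when the stem ends in a sibilant (*mevez*, *as*); -vav when the stem ends in a non-sibilant consonant (*podim*, *tusnev*, *hiker*); -iji when the stem ends in a vowel (*pegti*, *wa*).
*netuzi*: final sound = /i/, a vowel → -iji → *netuziiji*.
*erjuz*: final sound = /z/, a sibilant → -go → *erjuzgo*.
*dujiv*: final sound = /v/, a non-sibilant consonant → -vav → *dujivvav*.

netuziiji, erjuzgo, dujivvav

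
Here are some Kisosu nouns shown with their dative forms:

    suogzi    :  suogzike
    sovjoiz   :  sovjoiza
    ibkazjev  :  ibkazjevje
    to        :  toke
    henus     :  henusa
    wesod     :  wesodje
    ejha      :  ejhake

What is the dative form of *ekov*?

Looking at the final sound of each stem: -a when the stem ends in a sibilant (*sovjoiz*, *henus*); -je when the stem ends in a non-sibilant consonant (*ibkazjev*, *wesod*); -ke when the stem ends in a vowel (*suogzi*, *to*, *ejha*).
*ekov*: final sound = /v/, a non-sibilant consonant → -je → *ekovje*.

ekovje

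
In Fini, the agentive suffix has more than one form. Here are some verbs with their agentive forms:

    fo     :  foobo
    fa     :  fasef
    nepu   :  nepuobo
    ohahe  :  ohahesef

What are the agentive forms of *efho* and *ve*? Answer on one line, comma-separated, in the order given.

The suffix is conditioned by the last vowel: -obo when the last vowel of the stem is a rounded vowel (*fo*, *nepu*); -sef when the last vowel of the stem is an unrounded vowel (*fa*, *ohahe*).
Since the last vowel of *efho* is /o/ (a rounded vowel), it takes -obo, giving *efhoobo*.
*ve* — last vowel /e/ (an unrounded vowel) → -sef → *vesef*.

efhoobo, vesef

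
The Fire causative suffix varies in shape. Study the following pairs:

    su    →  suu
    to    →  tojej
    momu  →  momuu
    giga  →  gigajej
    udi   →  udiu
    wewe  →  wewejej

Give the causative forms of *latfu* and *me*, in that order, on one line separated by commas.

latfuu, mejej

The pattern is height harmony: -u when the last vowel of the stem is a high vowel (*su*, *momu*, *udi*); -jej when the last vowel of the stem is a non-high vowel (*to*, *giga*, *wewe*).
*latfu* — last vowel /u/ (a high vowel) → -u → *latfuu*.
*me*: last vowel = /e/, a non-high vowel → -jej → *mejej*.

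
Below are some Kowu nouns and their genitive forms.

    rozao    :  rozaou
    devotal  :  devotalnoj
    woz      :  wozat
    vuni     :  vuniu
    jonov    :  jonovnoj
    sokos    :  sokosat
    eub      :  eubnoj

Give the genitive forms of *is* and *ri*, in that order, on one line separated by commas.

isat, riu

The suffix is conditioned by the final sound: -at when the stem ends in a sibilant (*woz*, *sokos*); -noj when the stem ends in a non-sibilant consonant (*devotal*, *jonov*, *eub*); -u when the stem ends in a vowel (*rozao*, *vuni*).
*is* — final sound /s/ (a sibilant) → -at → *isat*.
*ri*: final sound = /i/, a vowel → -u → *riu*.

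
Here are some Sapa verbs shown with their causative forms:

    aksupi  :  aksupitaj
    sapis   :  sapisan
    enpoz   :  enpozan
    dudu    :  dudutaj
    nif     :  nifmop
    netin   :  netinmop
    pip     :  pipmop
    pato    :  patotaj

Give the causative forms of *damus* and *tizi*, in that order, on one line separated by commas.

Looking at the final sound of each stem: -an when the stem ends in a sibilant (*sapis*, *enpoz*); -mop when the stem ends in a non-sibilant consonant (*nif*, *netin*, *pip*); -taj when the stem ends in a vowel (*aksupi*, *dudu*, *pato*).
The final sound of *damus* is /s/, which is a sibilant, so the suffix is -an, giving *damusan*.
*tizi* — final sound /i/ (a vowel) → -taj → *tizitaj*.

damusan, tizitaj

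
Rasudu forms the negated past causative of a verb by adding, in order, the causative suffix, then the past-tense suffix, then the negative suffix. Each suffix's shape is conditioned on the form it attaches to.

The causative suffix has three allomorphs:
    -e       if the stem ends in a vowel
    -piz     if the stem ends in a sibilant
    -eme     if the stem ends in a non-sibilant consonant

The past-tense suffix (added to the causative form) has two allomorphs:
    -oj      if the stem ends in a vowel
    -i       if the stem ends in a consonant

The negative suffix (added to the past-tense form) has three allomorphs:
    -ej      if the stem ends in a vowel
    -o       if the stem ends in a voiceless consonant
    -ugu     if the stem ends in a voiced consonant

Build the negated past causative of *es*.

Since the final sound of *es* is /s/ (a sibilant), it takes -piz, giving *espiz*.
The causative form *espiz*: final sound = /z/, a consonant → -i → *espizi*.
Since the final sound of the past-tense form *espizi* is /i/ (a vowel), it takes -ej, giving *espiziej*.

espiziej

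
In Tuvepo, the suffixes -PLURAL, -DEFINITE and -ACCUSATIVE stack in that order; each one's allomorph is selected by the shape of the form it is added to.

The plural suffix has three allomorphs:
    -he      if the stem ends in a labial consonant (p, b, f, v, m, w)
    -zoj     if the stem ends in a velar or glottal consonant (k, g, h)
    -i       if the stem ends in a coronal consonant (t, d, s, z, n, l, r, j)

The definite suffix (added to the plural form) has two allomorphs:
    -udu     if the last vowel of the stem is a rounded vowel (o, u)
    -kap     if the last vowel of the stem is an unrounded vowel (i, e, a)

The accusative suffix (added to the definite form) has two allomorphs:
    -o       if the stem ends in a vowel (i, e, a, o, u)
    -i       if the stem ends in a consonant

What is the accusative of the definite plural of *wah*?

wahzojuduo

The final consonant of *wah* is /h/, which is velar/glottal, so the plural suffix is -zoj, giving *wahzoj*.
Since the last vowel of the plural form *wahzoj* is /o/ (a rounded vowel), it takes -udu, giving *wahzojudu*.
The definite form *wahzojudu*: final sound = /u/, a vowel → -o → *wahzojuduo*.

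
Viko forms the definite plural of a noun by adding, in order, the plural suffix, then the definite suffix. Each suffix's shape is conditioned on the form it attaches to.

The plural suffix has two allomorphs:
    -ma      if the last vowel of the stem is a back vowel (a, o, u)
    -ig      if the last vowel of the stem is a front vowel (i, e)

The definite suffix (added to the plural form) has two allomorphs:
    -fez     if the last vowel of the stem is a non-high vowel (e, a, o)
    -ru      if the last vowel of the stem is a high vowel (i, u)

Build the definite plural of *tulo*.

tulomafez

The last vowel of *tulo* is /o/, which is a back vowel, so the plural suffix is -ma, giving *tuloma*.
Since the last vowel of the plural form *tuloma* is /a/ (a non-high vowel), it takes -fez, giving *tulomafez*.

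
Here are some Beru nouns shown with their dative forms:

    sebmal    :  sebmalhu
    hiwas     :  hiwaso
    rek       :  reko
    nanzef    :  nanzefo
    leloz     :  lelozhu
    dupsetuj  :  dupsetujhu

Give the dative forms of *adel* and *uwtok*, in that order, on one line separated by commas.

adelhu, uwtoko

Looking at the final consonant of each stem: -o when the stem ends in a voiceless consonant (*hiwas*, *rek*, *nanzef*); -hu when the stem ends in a voiced consonant (*sebmal*, *leloz*, *dupsetuj*).
*adel*: final consonant = /l/, voiced → -hu → *adelhu*.
The final consonant of *uwtok* is /k/, which is voiceless, so the suffix is -o, giving *uwtoko*.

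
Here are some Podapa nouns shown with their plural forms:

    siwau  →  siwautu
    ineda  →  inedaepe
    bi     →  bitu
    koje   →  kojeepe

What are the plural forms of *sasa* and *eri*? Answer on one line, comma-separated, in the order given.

The alternation tracks the last vowel of the stem — -tu when the last vowel of the stem is a high vowel (*siwau*, *bi*); -epe when the last vowel of the stem is a non-high vowel (*ineda*, *koje*).
*sasa*: last vowel = /a/, a non-high vowel → -epe → *sasaepe*.
The last vowel of *eri* is /i/, which is a high vowel, so the suffix is -tu, giving *eritu*.

sasaepe, eritu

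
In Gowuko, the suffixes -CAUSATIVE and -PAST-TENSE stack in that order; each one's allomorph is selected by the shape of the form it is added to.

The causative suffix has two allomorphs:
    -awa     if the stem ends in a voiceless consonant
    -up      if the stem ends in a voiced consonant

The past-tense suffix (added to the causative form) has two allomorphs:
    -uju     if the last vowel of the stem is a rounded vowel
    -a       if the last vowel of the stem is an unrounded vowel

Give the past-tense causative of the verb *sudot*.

sudotawaa

*sudot* — final consonant /t/ (voiceless) → -awa → *sudotawa*.
The last vowel of the causative form *sudotawa* is /a/, which is an unrounded vowel, so the past-tense suffix is -a, giving *sudotawaa*.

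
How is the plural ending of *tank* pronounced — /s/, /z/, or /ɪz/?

The stem *tank* ends in a voiceless non-sibilant consonant.
The plural suffix surfaces as /ɪz/ after sibilants, /s/ after other voiceless consonants, and /z/ after other voiced sounds.
So the plural -s on *tank* is pronounced /s/.

/s/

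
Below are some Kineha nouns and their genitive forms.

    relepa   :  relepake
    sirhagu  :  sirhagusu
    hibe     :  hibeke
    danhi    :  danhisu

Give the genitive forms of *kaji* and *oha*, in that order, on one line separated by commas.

The alternation tracks the last vowel of the stem — -su when the last vowel of the stem is a high vowel (*sirhagu*, *danhi*); -ke when the last vowel of the stem is a non-high vowel (*relepa*, *hibe*).
Since the last vowel of *kaji* is /i/ (a high vowel), it takes -su, giving *kajisu*.
Since the last vowel of *oha* is /a/ (a non-high vowel), it takes -ke, giving *ohake*.

kajisu, ohake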